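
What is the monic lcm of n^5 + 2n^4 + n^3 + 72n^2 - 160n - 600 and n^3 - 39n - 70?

Euclidean algorithm in ℚ[n]:
  n^5 + 2n^4 + n^3 + 72n^2 - 160n - 600 = (n^2 + 2n + 40)(n^3 - 39n - 70) + (220n^2 + 1540n + 2200)
  n^3 - 39n - 70 = ((1/220)n - 7/220)(220n^2 + 1540n + 2200) + (0)
Last nonzero remainder: 220n^2 + 1540n + 2200. Dividing through by 220 gives the monic gcd n^2 + 7n + 10.
Then lcm(f, g) = f·g / gcd(f, g); expanding and making the result monic gives the answer.

n^6 - 5n^5 - 13n^4 + 65n^3 - 664n^2 + 520n + 4200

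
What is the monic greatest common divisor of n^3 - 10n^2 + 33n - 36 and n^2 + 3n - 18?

n - 3

By polynomial division,
  n^3 - 10n^2 + 33n - 36 = (n - 13)(n^2 + 3n - 18) + (90n - 270)
  n^2 + 3n - 18 = ((1/90)n + 1/15)(90n - 270) + (0)
Last nonzero remainder: 90n - 270. Dividing through by 90 gives the monic gcd n - 3.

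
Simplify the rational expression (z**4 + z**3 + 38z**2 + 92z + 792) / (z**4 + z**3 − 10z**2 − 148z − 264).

By polynomial division,
  z**4 + z**3 + 38z**2 + 92z + 792 = (z**4 + z**3 − 10z**2 − 148z − 264) + (48z**2 + 240z + 1056)
  z**4 + z**3 − 10z**2 − 148z − 264 = ((1/48)z**2 − (1/12)z − 1/4)(48z**2 + 240z + 1056) + (0)
Last nonzero remainder: 48z**2 + 240z + 1056. Dividing through by 48 gives the monic gcd z**2 + 5z + 22.
Cancel z**2 + 5z + 22 from numerator and denominator to get the reduced form.

(z**2 − 4z + 36)/(z**2 − 4z − 12)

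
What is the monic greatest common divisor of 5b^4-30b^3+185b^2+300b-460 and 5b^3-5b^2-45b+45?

By polynomial division,
  5b^4-30b^3+185b^2+300b-460 = (b-5)(5b^3-5b^2-45b+45) + (205b^2+30b-235)
  5b^3-5b^2-45b+45 = ((1/41)b-47/1681)(205b^2+30b-235) + (-(64600/1681)b+64600/1681)
  205b^2+30b-235 = (-(68921/12920)b-79007/12920)(-(64600/1681)b+64600/1681) + (0)
Last nonzero remainder: -(64600/1681)b+64600/1681. Dividing through by -64600/1681 gives the monic gcd b-1.

b-1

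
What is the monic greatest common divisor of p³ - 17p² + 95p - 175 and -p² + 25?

p - 5

Apply the Euclidean algorithm:
  p³ - 17p² + 95p - 175 = (-p + 17)(-p² + 25) + (120p - 600)
  -p² + 25 = (-(1/120)p - 1/24)(120p - 600) + (0)
Last nonzero remainder: 120p - 600. Dividing through by 120 gives the monic gcd p - 5.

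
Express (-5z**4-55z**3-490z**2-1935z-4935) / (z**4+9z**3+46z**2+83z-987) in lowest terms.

Repeated division with remainder:
  -5z**4-55z**3-490z**2-1935z-4935 = (-5)(z**4+9z**3+46z**2+83z-987) + (-10z**3-260z**2-1520z-9870)
  z**4+9z**3+46z**2+83z-987 = (-(1/10)z+17/10)(-10z**3-260z**2-1520z-9870) + (336z**2+1680z+15792)
  -10z**3-260z**2-1520z-9870 = (-(5/168)z-5/8)(336z**2+1680z+15792) + (0)
Last nonzero remainder: 336z**2+1680z+15792. Dividing through by 336 gives the monic gcd z**2+5z+47.
Cancel z**2+5z+47 from numerator and denominator to get the reduced form.

(-5z**2-30z-105)/(z**2+4z-21)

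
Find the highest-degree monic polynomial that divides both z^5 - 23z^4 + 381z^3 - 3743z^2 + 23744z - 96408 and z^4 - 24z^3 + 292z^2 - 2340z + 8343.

Repeated division with remainder:
  z^5 - 23z^4 + 381z^3 - 3743z^2 + 23744z - 96408 = (z + 1)(z^4 - 24z^3 + 292z^2 - 2340z + 8343) + (113z^3 - 1695z^2 + 17741z - 104751)
  z^4 - 24z^3 + 292z^2 - 2340z + 8343 = ((1/113)z - 9/113)(113z^3 - 1695z^2 + 17741z - 104751) + (0)
Last nonzero remainder: 113z^3 - 1695z^2 + 17741z - 104751. Dividing through by 113 gives the monic gcd z^3 - 15z^2 + 157z - 927.

z^3 - 15z^2 + 157z - 927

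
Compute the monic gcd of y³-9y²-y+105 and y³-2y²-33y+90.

y-5

Apply the Euclidean algorithm:
  y³-9y²-y+105 = (y³-2y²-33y+90) + (-7y²+32y+15)
  y³-2y²-33y+90 = (-(1/7)y-18/49)(-7y²+32y+15) + (-(936/49)y+4680/49)
  -7y²+32y+15 = ((343/936)y+49/312)(-(936/49)y+4680/49) + (0)
Last nonzero remainder: -(936/49)y+4680/49. Dividing through by -936/49 gives the monic gcd y-5.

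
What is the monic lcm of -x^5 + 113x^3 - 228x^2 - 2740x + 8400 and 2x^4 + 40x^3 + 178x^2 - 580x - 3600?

x^7 + 14x^6 - 68x^5 - 1354x^4 + 847x^3 + 40220x^2 + 5700x - 378000

Euclidean algorithm in ℚ[x]:
  -x^5 + 113x^3 - 228x^2 - 2740x + 8400 = (-(1/2)x + 10)(2x^4 + 40x^3 + 178x^2 - 580x - 3600) + (-198x^3 - 2298x^2 + 1260x + 44400)
  2x^4 + 40x^3 + 178x^2 - 580x - 3600 = (-(1/99)x - 277/3267)(-198x^3 - 2298x^2 + 1260x + 44400) + (-(4480/1089)x^2 - (8960/363)x + 179200/1089)
  -198x^3 - 2298x^2 + 1260x + 44400 = ((107811/2240)x + 120879/448)(-(4480/1089)x^2 - (8960/363)x + 179200/1089) + (0)
Last nonzero remainder: -(4480/1089)x^2 - (8960/363)x + 179200/1089. Dividing through by -4480/1089 gives the monic gcd x^2 + 6x - 40.
Then lcm(f, g) = f·g / gcd(f, g); expanding and making the result monic gives the answer.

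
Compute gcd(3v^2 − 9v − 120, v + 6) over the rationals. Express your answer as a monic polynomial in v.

1

By polynomial division,
  3v^2 − 9v − 120 = (3v − 27)(v + 6) + (42)
  v + 6 = ((1/42)v + 1/7)(42) + (0)
The last nonzero remainder is the constant 42, so the polynomials are coprime and gcd = 1.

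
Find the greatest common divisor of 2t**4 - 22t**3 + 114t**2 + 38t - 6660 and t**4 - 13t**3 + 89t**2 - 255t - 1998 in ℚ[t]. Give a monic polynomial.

t**3 - 16t**2 + 137t - 666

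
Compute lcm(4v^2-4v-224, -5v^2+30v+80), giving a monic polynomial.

Repeated division with remainder:
  4v^2-4v-224 = (-4/5)(-5v^2+30v+80) + (20v-160)
  -5v^2+30v+80 = (-(1/4)v-1/2)(20v-160) + (0)
Last nonzero remainder: 20v-160. Dividing through by 20 gives the monic gcd v-8.
Then lcm(f, g) = f·g / gcd(f, g); expanding and making the result monic gives the answer.

v^3+v^2-58v-112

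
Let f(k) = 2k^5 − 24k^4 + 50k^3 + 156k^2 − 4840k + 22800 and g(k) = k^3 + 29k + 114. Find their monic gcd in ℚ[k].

Repeated division with remainder:
  2k^5 − 24k^4 + 50k^3 + 156k^2 − 4840k + 22800 = (2k^2 − 24k − 8)(k^3 + 29k + 114) + (624k^2 − 1872k + 23712)
  k^3 + 29k + 114 = ((1/624)k + 1/208)(624k^2 − 1872k + 23712) + (0)
Last nonzero remainder: 624k^2 − 1872k + 23712. Dividing through by 624 gives the monic gcd k^2 − 3k + 38.

k^2 − 3k + 38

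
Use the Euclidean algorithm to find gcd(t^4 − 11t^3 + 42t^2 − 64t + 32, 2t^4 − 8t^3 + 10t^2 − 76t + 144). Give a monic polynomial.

By polynomial division,
  t^4 − 11t^3 + 42t^2 − 64t + 32 = (1/2)(2t^4 − 8t^3 + 10t^2 − 76t + 144) + (−7t^3 + 37t^2 − 26t − 40)
  2t^4 − 8t^3 + 10t^2 − 76t + 144 = (−(2/7)t − 18/49)(−7t^3 + 37t^2 − 26t − 40) + ((792/49)t^2 − (4752/49)t + 6336/49)
  −7t^3 + 37t^2 − 26t − 40 = (−(343/792)t − 245/792)((792/49)t^2 − (4752/49)t + 6336/49) + (0)
Last nonzero remainder: (792/49)t^2 − (4752/49)t + 6336/49. Dividing through by 792/49 gives the monic gcd t^2 − 6t + 8.

t^2 − 6t + 8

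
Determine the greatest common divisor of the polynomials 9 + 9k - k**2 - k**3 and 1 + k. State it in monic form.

Euclidean algorithm in ℚ[k]:
  -k**3 - k**2 + 9k + 9 = (-k**2 + 9)(k + 1) + (0)
The last nonzero remainder k + 1 is already monic.

1 + k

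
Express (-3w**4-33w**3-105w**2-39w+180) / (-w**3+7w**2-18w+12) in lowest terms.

Euclidean algorithm in ℚ[w]:
  -3w**4-33w**3-105w**2-39w+180 = (3w+54)(-w**3+7w**2-18w+12) + (-429w**2+897w-468)
  -w**3+7w**2-18w+12 = ((1/429)w-18/1573)(-429w**2+897w-468) + (-(804/121)w+804/121)
  -429w**2+897w-468 = ((17303/268)w-4719/67)(-(804/121)w+804/121) + (0)
Last nonzero remainder: -(804/121)w+804/121. Dividing through by -804/121 gives the monic gcd w-1.
Cancel w-1 from numerator and denominator to get the reduced form.

(3w**3+36w**2+141w+180)/(w**2-6w+12)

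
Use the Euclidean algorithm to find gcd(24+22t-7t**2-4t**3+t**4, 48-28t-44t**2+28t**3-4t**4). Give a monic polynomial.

Euclidean algorithm in ℚ[t]:
  t**4-4t**3-7t**2+22t+24 = (-1/4)(-4t**4+28t**3-44t**2-28t+48) + (3t**3-18t**2+15t+36)
  -4t**4+28t**3-44t**2-28t+48 = (-(4/3)t+4/3)(3t**3-18t**2+15t+36) + (0)
Last nonzero remainder: 3t**3-18t**2+15t+36. Dividing through by 3 gives the monic gcd t**3-6t**2+5t+12.

12+5t-6t**2+t**3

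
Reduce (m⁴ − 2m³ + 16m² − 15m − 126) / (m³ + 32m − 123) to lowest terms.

Euclidean algorithm in ℚ[m]:
  m⁴ − 2m³ + 16m² − 15m − 126 = (m − 2)(m³ + 32m − 123) + (−16m² + 172m − 372)
  m³ + 32m − 123 = (−(1/16)m − 43/64)(−16m² + 172m − 372) + ((1989/16)m − 5967/16)
  −16m² + 172m − 372 = (−(256/1989)m + 1984/1989)((1989/16)m − 5967/16) + (0)
Last nonzero remainder: (1989/16)m − 5967/16. Dividing through by 1989/16 gives the monic gcd m − 3.
Cancel m − 3 from numerator and denominator to get the reduced form.

(m³ + m² + 19m + 42)/(m² + 3m + 41)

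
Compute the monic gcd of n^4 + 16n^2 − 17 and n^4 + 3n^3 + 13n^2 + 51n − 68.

n^3 − n^2 + 17n − 17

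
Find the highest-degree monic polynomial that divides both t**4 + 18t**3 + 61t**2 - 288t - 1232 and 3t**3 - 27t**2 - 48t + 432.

Euclidean algorithm in ℚ[t]:
  t**4 + 18t**3 + 61t**2 - 288t - 1232 = ((1/3)t + 9)(3t**3 - 27t**2 - 48t + 432) + (320t**2 - 5120)
  3t**3 - 27t**2 - 48t + 432 = ((3/320)t - 27/320)(320t**2 - 5120) + (0)
Last nonzero remainder: 320t**2 - 5120. Dividing through by 320 gives the monic gcd t**2 - 16.

t**2 - 16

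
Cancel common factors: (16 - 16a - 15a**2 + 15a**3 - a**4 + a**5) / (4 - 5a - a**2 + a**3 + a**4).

(16 + 16a + a**2 + a**3)/(4 + 3a + a**2)

Apply the Euclidean algorithm:
  a**5 - a**4 + 15a**3 - 15a**2 - 16a + 16 = (a - 2)(a**4 + a**3 - a**2 - 5a + 4) + (18a**3 - 12a**2 - 30a + 24)
  a**4 + a**3 - a**2 - 5a + 4 = ((1/18)a + 5/54)(18a**3 - 12a**2 - 30a + 24) + ((16/9)a**2 - (32/9)a + 16/9)
  18a**3 - 12a**2 - 30a + 24 = ((81/8)a + 27/2)((16/9)a**2 - (32/9)a + 16/9) + (0)
Last nonzero remainder: (16/9)a**2 - (32/9)a + 16/9. Dividing through by 16/9 gives the monic gcd a**2 - 2a + 1.
Cancel a**2 - 2a + 1 from numerator and denominator to get the reduced form.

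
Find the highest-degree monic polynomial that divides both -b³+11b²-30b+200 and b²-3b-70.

Repeated division with remainder:
  -b³+11b²-30b+200 = (-b+8)(b²-3b-70) + (-76b+760)
  b²-3b-70 = (-(1/76)b-7/76)(-76b+760) + (0)
Last nonzero remainder: -76b+760. Dividing through by -76 gives the monic gcd b-10.

b-10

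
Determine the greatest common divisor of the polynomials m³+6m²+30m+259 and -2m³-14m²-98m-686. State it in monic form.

m+7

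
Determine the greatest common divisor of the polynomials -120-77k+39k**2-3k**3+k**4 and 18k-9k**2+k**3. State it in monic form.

-3+k

Repeated division with remainder:
  k**4-3k**3+39k**2-77k-120 = (k+6)(k**3-9k**2+18k) + (75k**2-185k-120)
  k**3-9k**2+18k = ((1/75)k-98/1125)(75k**2-185k-120) + ((784/225)k-784/75)
  75k**2-185k-120 = ((16875/784)k+1125/98)((784/225)k-784/75) + (0)
Last nonzero remainder: (784/225)k-784/75. Dividing through by 784/225 gives the monic gcd k-3.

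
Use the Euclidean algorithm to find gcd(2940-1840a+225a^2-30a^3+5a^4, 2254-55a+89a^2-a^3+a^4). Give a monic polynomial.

49+2a+a^2

By polynomial division,
  5a^4-30a^3+225a^2-1840a+2940 = (5)(a^4-a^3+89a^2-55a+2254) + (-25a^3-220a^2-1565a-8330)
  a^4-a^3+89a^2-55a+2254 = (-(1/25)a+49/125)(-25a^3-220a^2-1565a-8330) + ((2816/25)a^2+(5632/25)a+137984/25)
  -25a^3-220a^2-1565a-8330 = (-(625/2816)a-2125/1408)((2816/25)a^2+(5632/25)a+137984/25) + (0)
Last nonzero remainder: (2816/25)a^2+(5632/25)a+137984/25. Dividing through by 2816/25 gives the monic gcd a^2+2a+49.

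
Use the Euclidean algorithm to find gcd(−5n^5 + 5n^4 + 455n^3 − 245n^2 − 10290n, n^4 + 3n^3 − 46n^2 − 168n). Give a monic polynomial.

By polynomial division,
  −5n^5 + 5n^4 + 455n^3 − 245n^2 − 10290n = (−5n + 20)(n^4 + 3n^3 − 46n^2 − 168n) + (165n^3 − 165n^2 − 6930n)
  n^4 + 3n^3 − 46n^2 − 168n = ((1/165)n + 4/165)(165n^3 − 165n^2 − 6930n) + (0)
Last nonzero remainder: 165n^3 − 165n^2 − 6930n. Dividing through by 165 gives the monic gcd n^3 − n^2 − 42n.

n^3 − n^2 − 42n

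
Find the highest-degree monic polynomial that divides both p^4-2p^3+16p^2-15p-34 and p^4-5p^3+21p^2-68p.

By polynomial division,
  p^4-2p^3+16p^2-15p-34 = (p^4-5p^3+21p^2-68p) + (3p^3-5p^2+53p-34)
  p^4-5p^3+21p^2-68p = ((1/3)p-10/9)(3p^3-5p^2+53p-34) + (-(20/9)p^2+(20/9)p-340/9)
  3p^3-5p^2+53p-34 = (-(27/20)p+9/10)(-(20/9)p^2+(20/9)p-340/9) + (0)
Last nonzero remainder: -(20/9)p^2+(20/9)p-340/9. Dividing through by -20/9 gives the monic gcd p^2-p+17.

p^2-p+17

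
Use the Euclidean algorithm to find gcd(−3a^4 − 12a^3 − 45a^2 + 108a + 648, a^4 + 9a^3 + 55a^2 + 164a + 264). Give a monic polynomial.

a^2 + 4a + 24

Euclidean algorithm in ℚ[a]:
  −3a^4 − 12a^3 − 45a^2 + 108a + 648 = (−3)(a^4 + 9a^3 + 55a^2 + 164a + 264) + (15a^3 + 120a^2 + 600a + 1440)
  a^4 + 9a^3 + 55a^2 + 164a + 264 = ((1/15)a + 1/15)(15a^3 + 120a^2 + 600a + 1440) + (7a^2 + 28a + 168)
  15a^3 + 120a^2 + 600a + 1440 = ((15/7)a + 60/7)(7a^2 + 28a + 168) + (0)
Last nonzero remainder: 7a^2 + 28a + 168. Dividing through by 7 gives the monic gcd a^2 + 4a + 24.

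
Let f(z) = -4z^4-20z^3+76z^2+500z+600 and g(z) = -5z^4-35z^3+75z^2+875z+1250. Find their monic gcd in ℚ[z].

z^3+2z^2-25z-50

Repeated division with remainder:
  -4z^4-20z^3+76z^2+500z+600 = (4/5)(-5z^4-35z^3+75z^2+875z+1250) + (8z^3+16z^2-200z-400)
  -5z^4-35z^3+75z^2+875z+1250 = (-(5/8)z-25/8)(8z^3+16z^2-200z-400) + (0)
Last nonzero remainder: 8z^3+16z^2-200z-400. Dividing through by 8 gives the monic gcd z^3+2z^2-25z-50.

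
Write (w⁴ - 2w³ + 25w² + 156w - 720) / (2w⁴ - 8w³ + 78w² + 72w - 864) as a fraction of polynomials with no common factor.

Repeated division with remainder:
  w⁴ - 2w³ + 25w² + 156w - 720 = (1/2)(2w⁴ - 8w³ + 78w² + 72w - 864) + (2w³ - 14w² + 120w - 288)
  2w⁴ - 8w³ + 78w² + 72w - 864 = (w + 3)(2w³ - 14w² + 120w - 288) + (0)
Last nonzero remainder: 2w³ - 14w² + 120w - 288. Dividing through by 2 gives the monic gcd w³ - 7w² + 60w - 144.
Cancel w³ - 7w² + 60w - 144 from numerator and denominator to get the reduced form.

(w + 5)/(2w + 6)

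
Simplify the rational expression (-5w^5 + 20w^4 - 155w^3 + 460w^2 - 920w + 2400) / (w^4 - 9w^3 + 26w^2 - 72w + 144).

(-5w^2 + 5w - 100)/(w - 6)

Apply the Euclidean algorithm:
  -5w^5 + 20w^4 - 155w^3 + 460w^2 - 920w + 2400 = (-5w - 25)(w^4 - 9w^3 + 26w^2 - 72w + 144) + (-250w^3 + 750w^2 - 2000w + 6000)
  w^4 - 9w^3 + 26w^2 - 72w + 144 = (-(1/250)w + 3/125)(-250w^3 + 750w^2 - 2000w + 6000) + (0)
Last nonzero remainder: -250w^3 + 750w^2 - 2000w + 6000. Dividing through by -250 gives the monic gcd w^3 - 3w^2 + 8w - 24.
Cancel w^3 - 3w^2 + 8w - 24 from numerator and denominator to get the reduced form.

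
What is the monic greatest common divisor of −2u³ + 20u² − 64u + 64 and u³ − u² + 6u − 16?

u − 2

Euclidean algorithm in ℚ[u]:
  −2u³ + 20u² − 64u + 64 = (−2)(u³ − u² + 6u − 16) + (18u² − 52u + 32)
  u³ − u² + 6u − 16 = ((1/18)u + 17/162)(18u² − 52u + 32) + ((784/81)u − 1568/81)
  18u² − 52u + 32 = ((729/392)u − 81/49)((784/81)u − 1568/81) + (0)
Last nonzero remainder: (784/81)u − 1568/81. Dividing through by 784/81 gives the monic gcd u − 2.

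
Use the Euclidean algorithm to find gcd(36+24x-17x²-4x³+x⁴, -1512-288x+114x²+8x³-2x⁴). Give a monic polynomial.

-18-3x+x²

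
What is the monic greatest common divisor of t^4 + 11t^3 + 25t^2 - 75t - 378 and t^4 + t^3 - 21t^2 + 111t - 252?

t^2 + 4t - 21

Apply the Euclidean algorithm:
  t^4 + 11t^3 + 25t^2 - 75t - 378 = (t^4 + t^3 - 21t^2 + 111t - 252) + (10t^3 + 46t^2 - 186t - 126)
  t^4 + t^3 - 21t^2 + 111t - 252 = ((1/10)t - 9/25)(10t^3 + 46t^2 - 186t - 126) + ((354/25)t^2 + (1416/25)t - 7434/25)
  10t^3 + 46t^2 - 186t - 126 = ((125/177)t + 25/59)((354/25)t^2 + (1416/25)t - 7434/25) + (0)
Last nonzero remainder: (354/25)t^2 + (1416/25)t - 7434/25. Dividing through by 354/25 gives the monic gcd t^2 + 4t - 21.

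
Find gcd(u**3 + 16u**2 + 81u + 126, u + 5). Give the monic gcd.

1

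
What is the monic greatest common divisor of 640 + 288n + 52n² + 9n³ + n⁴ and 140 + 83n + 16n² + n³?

By polynomial division,
  n⁴ + 9n³ + 52n² + 288n + 640 = (n − 7)(n³ + 16n² + 83n + 140) + (81n² + 729n + 1620)
  n³ + 16n² + 83n + 140 = ((1/81)n + 7/81)(81n² + 729n + 1620) + (0)
Last nonzero remainder: 81n² + 729n + 1620. Dividing through by 81 gives the monic gcd n² + 9n + 20.

20 + 9n + n²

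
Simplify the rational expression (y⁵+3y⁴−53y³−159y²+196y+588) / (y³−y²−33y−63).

By polynomial division,
  y⁵+3y⁴−53y³−159y²+196y+588 = (y²+4y−16)(y³−y²−33y−63) + (20y²−80y−420)
  y³−y²−33y−63 = ((1/20)y+3/20)(20y²−80y−420) + (0)
Last nonzero remainder: 20y²−80y−420. Dividing through by 20 gives the monic gcd y²−4y−21.
Cancel y²−4y−21 from numerator and denominator to get the reduced form.

(y³+7y²−4y−28)/(y+3)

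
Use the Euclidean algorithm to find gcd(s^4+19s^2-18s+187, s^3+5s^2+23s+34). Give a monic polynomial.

Repeated division with remainder:
  s^4+19s^2-18s+187 = (s-5)(s^3+5s^2+23s+34) + (21s^2+63s+357)
  s^3+5s^2+23s+34 = ((1/21)s+2/21)(21s^2+63s+357) + (0)
Last nonzero remainder: 21s^2+63s+357. Dividing through by 21 gives the monic gcd s^2+3s+17.

s^2+3s+17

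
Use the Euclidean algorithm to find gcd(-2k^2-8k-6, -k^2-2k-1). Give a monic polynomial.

k+1

Apply the Euclidean algorithm:
  -2k^2-8k-6 = (2)(-k^2-2k-1) + (-4k-4)
  -k^2-2k-1 = ((1/4)k+1/4)(-4k-4) + (0)
Last nonzero remainder: -4k-4. Dividing through by -4 gives the monic gcd k+1.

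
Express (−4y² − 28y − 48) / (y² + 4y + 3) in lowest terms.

(−4y − 16)/(y + 1)

Euclidean algorithm in ℚ[y]:
  −4y² − 28y − 48 = (−4)(y² + 4y + 3) + (−12y − 36)
  y² + 4y + 3 = (−(1/12)y − 1/12)(−12y − 36) + (0)
Last nonzero remainder: −12y − 36. Dividing through by −12 gives the monic gcd y + 3.
Cancel y + 3 from numerator and denominator to get the reduced form.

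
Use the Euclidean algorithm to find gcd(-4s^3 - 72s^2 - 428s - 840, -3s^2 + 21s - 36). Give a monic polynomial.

Euclidean algorithm in ℚ[s]:
  -4s^3 - 72s^2 - 428s - 840 = ((4/3)s + 100/3)(-3s^2 + 21s - 36) + (-1080s + 360)
  -3s^2 + 21s - 36 = ((1/360)s - 1/54)(-1080s + 360) + (-88/3)
  -1080s + 360 = ((405/11)s - 135/11)(-88/3) + (0)
The last nonzero remainder is the constant -88/3, so the polynomials are coprime and gcd = 1.

1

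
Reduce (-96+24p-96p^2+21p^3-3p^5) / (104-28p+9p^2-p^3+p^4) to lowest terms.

Euclidean algorithm in ℚ[p]:
  -3p^5+21p^3-96p^2+24p-96 = (-3p-3)(p^4-p^3+9p^2-28p+104) + (45p^3-153p^2+252p+216)
  p^4-p^3+9p^2-28p+104 = ((1/45)p+4/75)(45p^3-153p^2+252p+216) + ((289/25)p^2-(1156/25)p+2312/25)
  45p^3-153p^2+252p+216 = ((1125/289)p+675/289)((289/25)p^2-(1156/25)p+2312/25) + (0)
Last nonzero remainder: (289/25)p^2-(1156/25)p+2312/25. Dividing through by 289/25 gives the monic gcd p^2-4p+8.
Cancel p^2-4p+8 from numerator and denominator to get the reduced form.

(-12-3p-12p^2-3p^3)/(13+3p+p^2)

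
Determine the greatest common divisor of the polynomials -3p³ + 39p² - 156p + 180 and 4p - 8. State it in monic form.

p - 2

Apply the Euclidean algorithm:
  -3p³ + 39p² - 156p + 180 = (-(3/4)p² + (33/4)p - 45/2)(4p - 8) + (0)
Last nonzero remainder: 4p - 8. Dividing through by 4 gives the monic gcd p - 2.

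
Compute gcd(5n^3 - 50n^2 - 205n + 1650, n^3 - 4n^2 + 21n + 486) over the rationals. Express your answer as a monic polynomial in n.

Repeated division with remainder:
  5n^3 - 50n^2 - 205n + 1650 = (5)(n^3 - 4n^2 + 21n + 486) + (-30n^2 - 310n - 780)
  n^3 - 4n^2 + 21n + 486 = (-(1/30)n + 43/90)(-30n^2 - 310n - 780) + ((1288/9)n + 2576/3)
  -30n^2 - 310n - 780 = (-(135/644)n - 585/644)((1288/9)n + 2576/3) + (0)
Last nonzero remainder: (1288/9)n + 2576/3. Dividing through by 1288/9 gives the monic gcd n + 6.

n + 6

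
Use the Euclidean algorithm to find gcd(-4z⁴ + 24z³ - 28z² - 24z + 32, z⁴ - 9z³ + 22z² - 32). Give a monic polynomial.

z³ - 5z² + 2z + 8

Repeated division with remainder:
  -4z⁴ + 24z³ - 28z² - 24z + 32 = (-4)(z⁴ - 9z³ + 22z² - 32) + (-12z³ + 60z² - 24z - 96)
  z⁴ - 9z³ + 22z² - 32 = (-(1/12)z + 1/3)(-12z³ + 60z² - 24z - 96) + (0)
Last nonzero remainder: -12z³ + 60z² - 24z - 96. Dividing through by -12 gives the monic gcd z³ - 5z² + 2z + 8.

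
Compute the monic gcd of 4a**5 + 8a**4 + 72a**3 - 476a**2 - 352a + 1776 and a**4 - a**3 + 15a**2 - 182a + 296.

Repeated division with remainder:
  4a**5 + 8a**4 + 72a**3 - 476a**2 - 352a + 1776 = (4a + 12)(a**4 - a**3 + 15a**2 - 182a + 296) + (24a**3 + 72a**2 + 648a - 1776)
  a**4 - a**3 + 15a**2 - 182a + 296 = ((1/24)a - 1/6)(24a**3 + 72a**2 + 648a - 1776) + (0)
Last nonzero remainder: 24a**3 + 72a**2 + 648a - 1776. Dividing through by 24 gives the monic gcd a**3 + 3a**2 + 27a - 74.

a**3 + 3a**2 + 27a - 74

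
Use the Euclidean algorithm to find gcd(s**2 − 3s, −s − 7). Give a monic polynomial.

1

Euclidean algorithm in ℚ[s]:
  s**2 − 3s = (−s + 10)(−s − 7) + (70)
  −s − 7 = (−(1/70)s − 1/10)(70) + (0)
The last nonzero remainder is the constant 70, so the polynomials are coprime and gcd = 1.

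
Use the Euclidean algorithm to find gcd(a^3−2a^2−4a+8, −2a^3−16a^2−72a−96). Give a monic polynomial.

Apply the Euclidean algorithm:
  a^3−2a^2−4a+8 = (−1/2)(−2a^3−16a^2−72a−96) + (−10a^2−40a−40)
  −2a^3−16a^2−72a−96 = ((1/5)a+4/5)(−10a^2−40a−40) + (−32a−64)
  −10a^2−40a−40 = ((5/16)a+5/8)(−32a−64) + (0)
Last nonzero remainder: −32a−64. Dividing through by −32 gives the monic gcd a+2.

a+2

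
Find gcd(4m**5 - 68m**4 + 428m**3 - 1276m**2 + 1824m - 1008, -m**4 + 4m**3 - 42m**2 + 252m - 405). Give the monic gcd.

m**2 - 6m + 9

By polynomial division,
  4m**5 - 68m**4 + 428m**3 - 1276m**2 + 1824m - 1008 = (-4m + 52)(-m**4 + 4m**3 - 42m**2 + 252m - 405) + (52m**3 + 1916m**2 - 12900m + 20052)
  -m**4 + 4m**3 - 42m**2 + 252m - 405 = (-(1/52)m + 531/676)(52m**3 + 1916m**2 - 12900m + 20052) + (-(303372/169)m**2 + (1820232/169)m - 2730348/169)
  52m**3 + 1916m**2 - 12900m + 20052 = (-(2197/75843)m - 94133/75843)(-(303372/169)m**2 + (1820232/169)m - 2730348/169) + (0)
Last nonzero remainder: -(303372/169)m**2 + (1820232/169)m - 2730348/169. Dividing through by -303372/169 gives the monic gcd m**2 - 6m + 9.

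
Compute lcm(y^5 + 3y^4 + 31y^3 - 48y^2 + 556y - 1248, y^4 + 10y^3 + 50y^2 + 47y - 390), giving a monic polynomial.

y^6 + 8y^5 + 46y^4 + 107y^3 + 316y^2 + 1532y - 6240

By polynomial division,
  y^5 + 3y^4 + 31y^3 - 48y^2 + 556y - 1248 = (y - 7)(y^4 + 10y^3 + 50y^2 + 47y - 390) + (51y^3 + 255y^2 + 1275y - 3978)
  y^4 + 10y^3 + 50y^2 + 47y - 390 = ((1/51)y + 5/51)(51y^3 + 255y^2 + 1275y - 3978) + (0)
Last nonzero remainder: 51y^3 + 255y^2 + 1275y - 3978. Dividing through by 51 gives the monic gcd y^3 + 5y^2 + 25y - 78.
Then lcm(f, g) = f·g / gcd(f, g); expanding and making the result monic gives the answer.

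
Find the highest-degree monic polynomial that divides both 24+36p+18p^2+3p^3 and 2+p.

By polynomial division,
  3p^3+18p^2+36p+24 = (3p^2+12p+12)(p+2) + (0)
The last nonzero remainder p+2 is already monic.

2+p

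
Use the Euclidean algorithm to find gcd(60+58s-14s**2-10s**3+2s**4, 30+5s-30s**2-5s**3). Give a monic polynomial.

1+s

Apply the Euclidean algorithm:
  2s**4-10s**3-14s**2+58s+60 = (-(2/5)s+22/5)(-5s**3-30s**2+5s+30) + (120s**2+48s-72)
  -5s**3-30s**2+5s+30 = (-(1/24)s-7/30)(120s**2+48s-72) + ((66/5)s+66/5)
  120s**2+48s-72 = ((100/11)s-60/11)((66/5)s+66/5) + (0)
Last nonzero remainder: (66/5)s+66/5. Dividing through by 66/5 gives the monic gcd s+1.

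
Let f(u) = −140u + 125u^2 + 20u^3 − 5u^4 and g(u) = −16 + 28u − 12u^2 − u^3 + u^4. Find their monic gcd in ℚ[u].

−4 + 3u + u^2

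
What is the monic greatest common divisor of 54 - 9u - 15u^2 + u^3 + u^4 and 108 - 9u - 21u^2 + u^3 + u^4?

-9 + u^2

By polynomial division,
  u^4 + u^3 - 15u^2 - 9u + 54 = (u^4 + u^3 - 21u^2 - 9u + 108) + (6u^2 - 54)
  u^4 + u^3 - 21u^2 - 9u + 108 = ((1/6)u^2 + (1/6)u - 2)(6u^2 - 54) + (0)
Last nonzero remainder: 6u^2 - 54. Dividing through by 6 gives the monic gcd u^2 - 9.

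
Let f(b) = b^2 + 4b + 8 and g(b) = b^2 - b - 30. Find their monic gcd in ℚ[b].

Apply the Euclidean algorithm:
  b^2 + 4b + 8 = (b^2 - b - 30) + (5b + 38)
  b^2 - b - 30 = ((1/5)b - 43/25)(5b + 38) + (884/25)
  5b + 38 = ((125/884)b + 475/442)(884/25) + (0)
The last nonzero remainder is the constant 884/25, so the polynomials are coprime and gcd = 1.

1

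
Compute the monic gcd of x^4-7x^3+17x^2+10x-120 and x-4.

Euclidean algorithm in ℚ[x]:
  x^4-7x^3+17x^2+10x-120 = (x^3-3x^2+5x+30)(x-4) + (0)
The last nonzero remainder x-4 is already monic.

x-4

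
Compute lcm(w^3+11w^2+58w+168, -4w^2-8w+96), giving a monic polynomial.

w^4+7w^3+14w^2-64w-672

Repeated division with remainder:
  w^3+11w^2+58w+168 = (-(1/4)w-9/4)(-4w^2-8w+96) + (64w+384)
  -4w^2-8w+96 = (-(1/16)w+1/4)(64w+384) + (0)
Last nonzero remainder: 64w+384. Dividing through by 64 gives the monic gcd w+6.
Then lcm(f, g) = f·g / gcd(f, g); expanding and making the result monic gives the answer.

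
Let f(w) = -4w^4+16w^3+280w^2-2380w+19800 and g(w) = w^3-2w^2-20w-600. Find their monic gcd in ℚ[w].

w-10

Euclidean algorithm in ℚ[w]:
  -4w^4+16w^3+280w^2-2380w+19800 = (-4w+8)(w^3-2w^2-20w-600) + (216w^2-4620w+24600)
  w^3-2w^2-20w-600 = ((1/216)w+349/3888)(216w^2-4620w+24600) + ((90985/324)w-454925/162)
  216w^2-4620w+24600 = ((69984/90985)w-159408/18197)((90985/324)w-454925/162) + (0)
Last nonzero remainder: (90985/324)w-454925/162. Dividing through by 90985/324 gives the monic gcd w-10.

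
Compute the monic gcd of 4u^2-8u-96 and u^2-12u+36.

u-6

Repeated division with remainder:
  4u^2-8u-96 = (4)(u^2-12u+36) + (40u-240)
  u^2-12u+36 = ((1/40)u-3/20)(40u-240) + (0)
Last nonzero remainder: 40u-240. Dividing through by 40 gives the monic gcd u-6.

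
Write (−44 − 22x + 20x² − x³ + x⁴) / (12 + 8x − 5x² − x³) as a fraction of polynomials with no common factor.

(−22 − x²)/(6 + x)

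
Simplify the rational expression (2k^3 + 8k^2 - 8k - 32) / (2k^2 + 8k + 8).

(k^2 + 2k - 8)/(k + 2)

By polynomial division,
  2k^3 + 8k^2 - 8k - 32 = (k)(2k^2 + 8k + 8) + (-16k - 32)
  2k^2 + 8k + 8 = (-(1/8)k - 1/4)(-16k - 32) + (0)
Last nonzero remainder: -16k - 32. Dividing through by -16 gives the monic gcd k + 2.
Cancel k + 2 from numerator and denominator to get the reduced form.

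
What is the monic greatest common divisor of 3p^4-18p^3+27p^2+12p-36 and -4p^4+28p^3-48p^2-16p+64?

p^3-3p^2+4

Apply the Euclidean algorithm:
  3p^4-18p^3+27p^2+12p-36 = (-3/4)(-4p^4+28p^3-48p^2-16p+64) + (3p^3-9p^2+12)
  -4p^4+28p^3-48p^2-16p+64 = (-(4/3)p+16/3)(3p^3-9p^2+12) + (0)
Last nonzero remainder: 3p^3-9p^2+12. Dividing through by 3 gives the monic gcd p^3-3p^2+4.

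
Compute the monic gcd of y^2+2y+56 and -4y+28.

1

Euclidean algorithm in ℚ[y]:
  y^2+2y+56 = (-(1/4)y-9/4)(-4y+28) + (119)
  -4y+28 = (-(4/119)y+4/17)(119) + (0)
The last nonzero remainder is the constant 119, so the polynomials are coprime and gcd = 1.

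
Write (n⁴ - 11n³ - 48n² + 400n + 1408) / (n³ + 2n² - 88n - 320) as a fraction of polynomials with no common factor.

By polynomial division,
  n⁴ - 11n³ - 48n² + 400n + 1408 = (n - 13)(n³ + 2n² - 88n - 320) + (66n² - 424n - 2752)
  n³ + 2n² - 88n - 320 = ((1/66)n + 139/1089)(66n² - 424n - 2752) + ((8512/1089)n + 34048/1089)
  66n² - 424n - 2752 = ((35937/4256)n - 46827/532)((8512/1089)n + 34048/1089) + (0)
Last nonzero remainder: (8512/1089)n + 34048/1089. Dividing through by 8512/1089 gives the monic gcd n + 4.
Cancel n + 4 from numerator and denominator to get the reduced form.

(n³ - 15n² + 12n + 352)/(n² - 2n - 80)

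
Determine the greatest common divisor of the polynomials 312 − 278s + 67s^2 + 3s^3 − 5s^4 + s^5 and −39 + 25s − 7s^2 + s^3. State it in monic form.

−39 + 25s − 7s^2 + s^3

By polynomial division,
  s^5 − 5s^4 + 3s^3 + 67s^2 − 278s + 312 = (s^2 + 2s − 8)(s^3 − 7s^2 + 25s − 39) + (0)
The last nonzero remainder s^3 − 7s^2 + 25s − 39 is already monic.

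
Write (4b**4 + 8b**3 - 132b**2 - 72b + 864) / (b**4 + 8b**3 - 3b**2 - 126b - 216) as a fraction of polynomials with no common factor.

(4b - 12)/(b + 3)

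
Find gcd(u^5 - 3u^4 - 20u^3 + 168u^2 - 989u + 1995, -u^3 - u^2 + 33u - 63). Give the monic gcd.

Euclidean algorithm in ℚ[u]:
  u^5 - 3u^4 - 20u^3 + 168u^2 - 989u + 1995 = (-u^2 + 4u - 17)(-u^3 - u^2 + 33u - 63) + (-44u^2 - 176u + 924)
  -u^3 - u^2 + 33u - 63 = ((1/44)u - 3/44)(-44u^2 - 176u + 924) + (0)
Last nonzero remainder: -44u^2 - 176u + 924. Dividing through by -44 gives the monic gcd u^2 + 4u - 21.

u^2 + 4u - 21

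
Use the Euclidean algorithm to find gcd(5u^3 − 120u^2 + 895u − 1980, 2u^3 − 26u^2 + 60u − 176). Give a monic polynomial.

u − 11

Apply the Euclidean algorithm:
  5u^3 − 120u^2 + 895u − 1980 = (5/2)(2u^3 − 26u^2 + 60u − 176) + (−55u^2 + 745u − 1540)
  2u^3 − 26u^2 + 60u − 176 = (−(2/55)u − 12/605)(−55u^2 + 745u − 1540) + ((2272/121)u − 2272/11)
  −55u^2 + 745u − 1540 = (−(6655/2272)u + 4235/568)((2272/121)u − 2272/11) + (0)
Last nonzero remainder: (2272/121)u − 2272/11. Dividing through by 2272/121 gives the monic gcd u − 11.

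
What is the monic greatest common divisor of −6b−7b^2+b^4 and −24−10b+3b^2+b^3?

Apply the Euclidean algorithm:
  b^4−7b^2−6b = (b−3)(b^3+3b^2−10b−24) + (12b^2−12b−72)
  b^3+3b^2−10b−24 = ((1/12)b+1/3)(12b^2−12b−72) + (0)
Last nonzero remainder: 12b^2−12b−72. Dividing through by 12 gives the monic gcd b^2−b−6.

−6−b+b^2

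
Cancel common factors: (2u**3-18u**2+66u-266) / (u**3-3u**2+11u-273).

(2u**2-4u+38)/(u**2+4u+39)

Apply the Euclidean algorithm:
  2u**3-18u**2+66u-266 = (2)(u**3-3u**2+11u-273) + (-12u**2+44u+280)
  u**3-3u**2+11u-273 = (-(1/12)u-1/18)(-12u**2+44u+280) + ((331/9)u-2317/9)
  -12u**2+44u+280 = (-(108/331)u-360/331)((331/9)u-2317/9) + (0)
Last nonzero remainder: (331/9)u-2317/9. Dividing through by 331/9 gives the monic gcd u-7.
Cancel u-7 from numerator and denominator to get the reduced form.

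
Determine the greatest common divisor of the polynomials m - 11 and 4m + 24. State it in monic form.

By polynomial division,
  m - 11 = (1/4)(4m + 24) + (-17)
  4m + 24 = (-(4/17)m - 24/17)(-17) + (0)
The last nonzero remainder is the constant -17, so the polynomials are coprime and gcd = 1.

1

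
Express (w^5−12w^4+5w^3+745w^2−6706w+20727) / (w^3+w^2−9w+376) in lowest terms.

Apply the Euclidean algorithm:
  w^5−12w^4+5w^3+745w^2−6706w+20727 = (w^2−13w+27)(w^3+w^2−9w+376) + (225w^2−1575w+10575)
  w^3+w^2−9w+376 = ((1/225)w+8/225)(225w^2−1575w+10575) + (0)
Last nonzero remainder: 225w^2−1575w+10575. Dividing through by 225 gives the monic gcd w^2−7w+47.
Cancel w^2−7w+47 from numerator and denominator to get the reduced form.

(w^3−5w^2−77w+441)/(w+8)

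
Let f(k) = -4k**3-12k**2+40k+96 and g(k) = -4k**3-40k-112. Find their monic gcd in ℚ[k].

k+2

By polynomial division,
  -4k**3-12k**2+40k+96 = (-4k**3-40k-112) + (-12k**2+80k+208)
  -4k**3-40k-112 = ((1/3)k+20/9)(-12k**2+80k+208) + (-(2584/9)k-5168/9)
  -12k**2+80k+208 = ((27/646)k-117/323)(-(2584/9)k-5168/9) + (0)
Last nonzero remainder: -(2584/9)k-5168/9. Dividing through by -2584/9 gives the monic gcd k+2.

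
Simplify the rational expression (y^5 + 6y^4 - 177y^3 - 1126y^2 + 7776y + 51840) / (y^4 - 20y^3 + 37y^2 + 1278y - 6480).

(y^2 + 17y + 72)/(y - 9)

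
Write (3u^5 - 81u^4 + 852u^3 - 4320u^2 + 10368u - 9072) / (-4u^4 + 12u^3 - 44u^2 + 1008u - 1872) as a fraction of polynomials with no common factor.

Apply the Euclidean algorithm:
  3u^5 - 81u^4 + 852u^3 - 4320u^2 + 10368u - 9072 = (-(3/4)u + 18)(-4u^4 + 12u^3 - 44u^2 + 1008u - 1872) + (603u^3 - 2772u^2 - 9180u + 24624)
  -4u^4 + 12u^3 - 44u^2 + 1008u - 1872 = (-(4/603)u - 428/40401)(603u^3 - 2772u^2 - 9180u + 24624) + (-(602700/4489)u^2 + (4821600/4489)u - 7232400/4489)
  603u^3 - 2772u^2 - 9180u + 24624 = (-(902289/200900)u - 767619/50225)(-(602700/4489)u^2 + (4821600/4489)u - 7232400/4489) + (0)
Last nonzero remainder: -(602700/4489)u^2 + (4821600/4489)u - 7232400/4489. Dividing through by -602700/4489 gives the monic gcd u^2 - 8u + 12.
Cancel u^2 - 8u + 12 from numerator and denominator to get the reduced form.

(-3u^3 + 57u^2 - 360u + 756)/(4u^2 + 20u + 156)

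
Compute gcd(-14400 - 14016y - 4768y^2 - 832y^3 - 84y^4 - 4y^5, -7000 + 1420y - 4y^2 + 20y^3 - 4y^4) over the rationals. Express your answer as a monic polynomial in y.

By polynomial division,
  -4y^5 - 84y^4 - 832y^3 - 4768y^2 - 14016y - 14400 = (y + 26)(-4y^4 + 20y^3 - 4y^2 + 1420y - 7000) + (-1348y^3 - 6084y^2 - 43936y + 167600)
  -4y^4 + 20y^3 - 4y^2 + 1420y - 7000 = ((1/337)y - 3206/113569)(-1348y^3 - 6084y^2 - 43936y + 167600) + (-(5153148/113569)y^2 - (36072036/113569)y - 257657400/113569)
  -1348y^3 - 6084y^2 - 43936y + 167600 = ((38272753/1288287)y - 95170822/1288287)(-(5153148/113569)y^2 - (36072036/113569)y - 257657400/113569) + (0)
Last nonzero remainder: -(5153148/113569)y^2 - (36072036/113569)y - 257657400/113569. Dividing through by -5153148/113569 gives the monic gcd y^2 + 7y + 50.

50 + 7y + y^2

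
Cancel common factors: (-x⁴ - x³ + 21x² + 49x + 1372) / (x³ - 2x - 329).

Euclidean algorithm in ℚ[x]:
  -x⁴ - x³ + 21x² + 49x + 1372 = (-x - 1)(x³ - 2x - 329) + (19x² - 282x + 1043)
  x³ - 2x - 329 = ((1/19)x + 282/361)(19x² - 282x + 1043) + ((58985/361)x - 412895/361)
  19x² - 282x + 1043 = ((6859/58985)x - 53789/58985)((58985/361)x - 412895/361) + (0)
Last nonzero remainder: (58985/361)x - 412895/361. Dividing through by 58985/361 gives the monic gcd x - 7.
Cancel x - 7 from numerator and denominator to get the reduced form.

(-x³ - 8x² - 35x - 196)/(x² + 7x + 47)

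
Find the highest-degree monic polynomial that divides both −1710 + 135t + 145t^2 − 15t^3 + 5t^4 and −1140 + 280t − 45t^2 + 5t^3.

38 − 3t + t^2

Euclidean algorithm in ℚ[t]:
  5t^4 − 15t^3 + 145t^2 + 135t − 1710 = (t + 6)(5t^3 − 45t^2 + 280t − 1140) + (135t^2 − 405t + 5130)
  5t^3 − 45t^2 + 280t − 1140 = ((1/27)t − 2/9)(135t^2 − 405t + 5130) + (0)
Last nonzero remainder: 135t^2 − 405t + 5130. Dividing through by 135 gives the monic gcd t^2 − 3t + 38.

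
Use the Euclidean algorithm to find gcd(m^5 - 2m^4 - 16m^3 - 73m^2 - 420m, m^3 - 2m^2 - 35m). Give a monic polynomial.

m^2 - 7m

By polynomial division,
  m^5 - 2m^4 - 16m^3 - 73m^2 - 420m = (m^2 + 19)(m^3 - 2m^2 - 35m) + (-35m^2 + 245m)
  m^3 - 2m^2 - 35m = (-(1/35)m - 1/7)(-35m^2 + 245m) + (0)
Last nonzero remainder: -35m^2 + 245m. Dividing through by -35 gives the monic gcd m^2 - 7m.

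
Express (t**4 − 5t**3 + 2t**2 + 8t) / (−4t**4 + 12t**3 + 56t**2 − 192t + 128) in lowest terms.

(−t**2 − t)/(4t**2 + 12t − 16)

Euclidean algorithm in ℚ[t]:
  t**4 − 5t**3 + 2t**2 + 8t = (−1/4)(−4t**4 + 12t**3 + 56t**2 − 192t + 128) + (−2t**3 + 16t**2 − 40t + 32)
  −4t**4 + 12t**3 + 56t**2 − 192t + 128 = (2t + 10)(−2t**3 + 16t**2 − 40t + 32) + (−24t**2 + 144t − 192)
  −2t**3 + 16t**2 − 40t + 32 = ((1/12)t − 1/6)(−24t**2 + 144t − 192) + (0)
Last nonzero remainder: −24t**2 + 144t − 192. Dividing through by −24 gives the monic gcd t**2 − 6t + 8.
Cancel t**2 − 6t + 8 from numerator and denominator to get the reduced form.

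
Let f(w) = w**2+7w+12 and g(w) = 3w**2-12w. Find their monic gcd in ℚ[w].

Euclidean algorithm in ℚ[w]:
  w**2+7w+12 = (1/3)(3w**2-12w) + (11w+12)
  3w**2-12w = ((3/11)w-168/121)(11w+12) + (2016/121)
  11w+12 = ((1331/2016)w+121/168)(2016/121) + (0)
The last nonzero remainder is the constant 2016/121, so the polynomials are coprime and gcd = 1.

1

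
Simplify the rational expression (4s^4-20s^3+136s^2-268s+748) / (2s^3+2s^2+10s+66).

Apply the Euclidean algorithm:
  4s^4-20s^3+136s^2-268s+748 = (2s-12)(2s^3+2s^2+10s+66) + (140s^2-280s+1540)
  2s^3+2s^2+10s+66 = ((1/70)s+3/70)(140s^2-280s+1540) + (0)
Last nonzero remainder: 140s^2-280s+1540. Dividing through by 140 gives the monic gcd s^2-2s+11.
Cancel s^2-2s+11 from numerator and denominator to get the reduced form.

(2s^2-6s+34)/(s+3)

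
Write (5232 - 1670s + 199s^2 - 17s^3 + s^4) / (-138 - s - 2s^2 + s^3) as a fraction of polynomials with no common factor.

(-872 + 133s - 11s^2 + s^3)/(23 + 4s + s^2)

Apply the Euclidean algorithm:
  s^4 - 17s^3 + 199s^2 - 1670s + 5232 = (s - 15)(s^3 - 2s^2 - s - 138) + (170s^2 - 1547s + 3162)
  s^3 - 2s^2 - s - 138 = ((1/170)s + 71/1700)(170s^2 - 1547s + 3162) + ((4501/100)s - 13503/50)
  170s^2 - 1547s + 3162 = ((17000/4501)s - 52700/4501)((4501/100)s - 13503/50) + (0)
Last nonzero remainder: (4501/100)s - 13503/50. Dividing through by 4501/100 gives the monic gcd s - 6.
Cancel s - 6 from numerator and denominator to get the reduced form.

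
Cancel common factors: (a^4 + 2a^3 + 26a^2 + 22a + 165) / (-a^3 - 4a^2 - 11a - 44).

(-a^2 - 2a - 15)/(a + 4)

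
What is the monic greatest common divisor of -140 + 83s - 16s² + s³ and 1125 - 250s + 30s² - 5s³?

-5 + s

Apply the Euclidean algorithm:
  s³ - 16s² + 83s - 140 = (-1/5)(-5s³ + 30s² - 250s + 1125) + (-10s² + 33s + 85)
  -5s³ + 30s² - 250s + 1125 = ((1/2)s - 27/20)(-10s² + 33s + 85) + (-(4959/20)s + 4959/4)
  -10s² + 33s + 85 = ((200/4959)s + 340/4959)(-(4959/20)s + 4959/4) + (0)
Last nonzero remainder: -(4959/20)s + 4959/4. Dividing through by -4959/20 gives the monic gcd s - 5.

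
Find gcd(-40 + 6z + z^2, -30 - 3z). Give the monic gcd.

Repeated division with remainder:
  z^2 + 6z - 40 = (-(1/3)z + 4/3)(-3z - 30) + (0)
Last nonzero remainder: -3z - 30. Dividing through by -3 gives the monic gcd z + 10.

10 + z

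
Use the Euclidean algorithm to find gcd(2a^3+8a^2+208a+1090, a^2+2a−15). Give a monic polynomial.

Euclidean algorithm in ℚ[a]:
  2a^3+8a^2+208a+1090 = (2a+4)(a^2+2a−15) + (230a+1150)
  a^2+2a−15 = ((1/230)a−3/230)(230a+1150) + (0)
Last nonzero remainder: 230a+1150. Dividing through by 230 gives the monic gcd a+5.

a+5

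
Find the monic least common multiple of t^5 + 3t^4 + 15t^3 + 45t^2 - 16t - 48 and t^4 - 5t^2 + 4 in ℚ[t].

t^7 + 3t^6 + 11t^5 + 33t^4 - 76t^3 - 228t^2 + 64t + 192

Euclidean algorithm in ℚ[t]:
  t^5 + 3t^4 + 15t^3 + 45t^2 - 16t - 48 = (t + 3)(t^4 - 5t^2 + 4) + (20t^3 + 60t^2 - 20t - 60)
  t^4 - 5t^2 + 4 = ((1/20)t - 3/20)(20t^3 + 60t^2 - 20t - 60) + (5t^2 - 5)
  20t^3 + 60t^2 - 20t - 60 = (4t + 12)(5t^2 - 5) + (0)
Last nonzero remainder: 5t^2 - 5. Dividing through by 5 gives the monic gcd t^2 - 1.
Then lcm(f, g) = f·g / gcd(f, g); expanding and making the result monic gives the answer.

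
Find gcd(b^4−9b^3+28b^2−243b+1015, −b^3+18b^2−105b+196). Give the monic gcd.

b−7

Repeated division with remainder:
  b^4−9b^3+28b^2−243b+1015 = (−b−9)(−b^3+18b^2−105b+196) + (85b^2−992b+2779)
  −b^3+18b^2−105b+196 = (−(1/85)b+538/7225)(85b^2−992b+2779) + ((11286/7225)b−79002/7225)
  85b^2−992b+2779 = ((614125/11286)b−2868325/11286)((11286/7225)b−79002/7225) + (0)
Last nonzero remainder: (11286/7225)b−79002/7225. Dividing through by 11286/7225 gives the monic gcd b−7.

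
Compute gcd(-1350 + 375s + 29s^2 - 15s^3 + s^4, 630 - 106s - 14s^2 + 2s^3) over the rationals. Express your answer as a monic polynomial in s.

45 - 14s + s^2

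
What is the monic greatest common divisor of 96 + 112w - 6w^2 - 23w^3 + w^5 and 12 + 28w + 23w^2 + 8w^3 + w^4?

2 + 3w + w^2

Repeated division with remainder:
  w^5 - 23w^3 - 6w^2 + 112w + 96 = (w - 8)(w^4 + 8w^3 + 23w^2 + 28w + 12) + (18w^3 + 150w^2 + 324w + 192)
  w^4 + 8w^3 + 23w^2 + 28w + 12 = ((1/18)w - 1/54)(18w^3 + 150w^2 + 324w + 192) + ((70/9)w^2 + (70/3)w + 140/9)
  18w^3 + 150w^2 + 324w + 192 = ((81/35)w + 432/35)((70/9)w^2 + (70/3)w + 140/9) + (0)
Last nonzero remainder: (70/9)w^2 + (70/3)w + 140/9. Dividing through by 70/9 gives the monic gcd w^2 + 3w + 2.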